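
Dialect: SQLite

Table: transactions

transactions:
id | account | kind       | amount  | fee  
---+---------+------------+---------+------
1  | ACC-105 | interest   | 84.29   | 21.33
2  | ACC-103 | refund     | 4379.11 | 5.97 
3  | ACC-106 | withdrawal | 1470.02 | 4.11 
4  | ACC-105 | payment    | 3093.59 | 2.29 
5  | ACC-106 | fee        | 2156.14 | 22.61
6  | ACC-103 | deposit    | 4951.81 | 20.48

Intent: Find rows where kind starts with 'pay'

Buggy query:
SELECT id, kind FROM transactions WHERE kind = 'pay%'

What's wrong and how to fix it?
Bug: '=' compares the literal string including the % character; pattern matching needs LIKE

Fix: Replace '=' with LIKE so 'pay%' is treated as a pattern

Corrected query:
SELECT id, kind FROM transactions WHERE kind LIKE 'pay%'

Result:
id | kind   
---+--------
4  | payment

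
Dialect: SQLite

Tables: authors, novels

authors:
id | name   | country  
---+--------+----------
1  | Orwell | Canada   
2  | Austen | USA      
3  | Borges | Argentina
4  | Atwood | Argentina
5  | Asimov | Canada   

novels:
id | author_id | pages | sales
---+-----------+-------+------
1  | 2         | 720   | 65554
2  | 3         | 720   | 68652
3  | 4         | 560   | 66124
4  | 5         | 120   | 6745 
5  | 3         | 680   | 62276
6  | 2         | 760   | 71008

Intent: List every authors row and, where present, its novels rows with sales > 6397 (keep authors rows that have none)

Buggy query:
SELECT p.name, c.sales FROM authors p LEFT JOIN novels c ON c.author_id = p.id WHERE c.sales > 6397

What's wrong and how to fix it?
Bug: A WHERE condition on the right-hand table after LEFT JOIN drops unmatched parents

Fix: Move the right-table condition into the ON clause so unmatched parents are kept

Corrected query:
SELECT p.name, c.sales FROM authors p LEFT JOIN novels c ON c.author_id = p.id AND c.sales > 6397

Result:
name   | sales
-------+------
Orwell | NULL 
Austen | 65554
Austen | 71008
Borges | 62276
Borges | 68652
Atwood | 66124
Asimov | 6745 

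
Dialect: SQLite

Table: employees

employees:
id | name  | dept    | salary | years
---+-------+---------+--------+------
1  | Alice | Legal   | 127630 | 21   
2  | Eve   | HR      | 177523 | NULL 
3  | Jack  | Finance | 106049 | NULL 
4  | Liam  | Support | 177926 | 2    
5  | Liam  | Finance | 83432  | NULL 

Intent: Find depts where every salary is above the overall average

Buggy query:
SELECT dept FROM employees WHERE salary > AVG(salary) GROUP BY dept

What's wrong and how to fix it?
Bug: AVG() is an aggregate; it can't sit directly in WHERE

Fix: Compute the overall average in a scalar subquery and compare each group's MIN against it in HAVING

Corrected query:
SELECT dept FROM employees GROUP BY dept HAVING MIN(salary) > (SELECT AVG(salary) FROM employees)

Result:
dept   
-------
HR     
Support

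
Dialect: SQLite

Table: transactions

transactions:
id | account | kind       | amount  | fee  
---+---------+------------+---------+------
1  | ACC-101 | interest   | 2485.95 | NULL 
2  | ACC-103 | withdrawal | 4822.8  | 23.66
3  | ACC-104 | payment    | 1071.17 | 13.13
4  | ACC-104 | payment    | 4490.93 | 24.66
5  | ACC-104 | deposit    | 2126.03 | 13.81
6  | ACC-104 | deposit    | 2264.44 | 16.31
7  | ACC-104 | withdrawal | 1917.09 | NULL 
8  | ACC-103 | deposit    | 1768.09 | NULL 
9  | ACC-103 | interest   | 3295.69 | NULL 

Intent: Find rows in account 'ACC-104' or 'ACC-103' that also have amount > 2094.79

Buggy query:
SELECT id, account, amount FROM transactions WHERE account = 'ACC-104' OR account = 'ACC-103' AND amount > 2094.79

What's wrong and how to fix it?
Bug: Without parentheses, AND is evaluated before OR, so the amount filter only applies to the 'ACC-103' branch

Fix: Group the OR with parentheses (or use IN), then AND the threshold

Corrected query:
SELECT id, account, amount FROM transactions WHERE (account = 'ACC-104' OR account = 'ACC-103') AND amount > 2094.79

Result:
id | account | amount 
---+---------+--------
2  | ACC-103 | 4822.8 
4  | ACC-104 | 4490.93
5  | ACC-104 | 2126.03
6  | ACC-104 | 2264.44
9  | ACC-103 | 3295.69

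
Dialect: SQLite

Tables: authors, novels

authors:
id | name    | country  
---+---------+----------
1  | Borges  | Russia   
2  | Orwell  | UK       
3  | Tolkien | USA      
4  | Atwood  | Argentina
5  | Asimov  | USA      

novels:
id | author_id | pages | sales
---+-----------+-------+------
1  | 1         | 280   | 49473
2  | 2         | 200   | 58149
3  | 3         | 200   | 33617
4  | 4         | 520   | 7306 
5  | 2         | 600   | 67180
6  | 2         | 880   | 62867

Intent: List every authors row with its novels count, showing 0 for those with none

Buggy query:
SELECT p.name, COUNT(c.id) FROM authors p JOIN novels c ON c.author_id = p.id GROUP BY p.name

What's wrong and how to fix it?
Bug: An inner join excludes parents with zero children

Fix: Switch to LEFT JOIN to retain unmatched parent rows

Corrected query:
SELECT p.name, COUNT(c.id) FROM authors p LEFT JOIN novels c ON c.author_id = p.id GROUP BY p.name

Result:
name    | COUNT(c.id)
--------+------------
Asimov  | 0          
Atwood  | 1          
Borges  | 1          
Orwell  | 3          
Tolkien | 1          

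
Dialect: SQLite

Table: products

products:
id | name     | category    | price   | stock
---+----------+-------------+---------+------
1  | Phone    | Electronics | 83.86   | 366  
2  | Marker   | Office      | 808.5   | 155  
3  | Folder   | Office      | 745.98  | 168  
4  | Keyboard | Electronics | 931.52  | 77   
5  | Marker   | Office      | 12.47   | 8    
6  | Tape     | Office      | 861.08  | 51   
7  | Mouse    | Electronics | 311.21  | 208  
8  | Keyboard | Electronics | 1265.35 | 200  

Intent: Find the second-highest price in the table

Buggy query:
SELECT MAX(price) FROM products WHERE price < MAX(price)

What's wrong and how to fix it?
Bug: The inner MAX is an aggregate inside WHERE, which is not allowed

Fix: Compute the overall MAX in a subquery, then take MAX of rows below it

Corrected query:
SELECT MAX(price) FROM products WHERE price < (SELECT MAX(price) FROM products)

Result:
MAX(price)
----------
931.52    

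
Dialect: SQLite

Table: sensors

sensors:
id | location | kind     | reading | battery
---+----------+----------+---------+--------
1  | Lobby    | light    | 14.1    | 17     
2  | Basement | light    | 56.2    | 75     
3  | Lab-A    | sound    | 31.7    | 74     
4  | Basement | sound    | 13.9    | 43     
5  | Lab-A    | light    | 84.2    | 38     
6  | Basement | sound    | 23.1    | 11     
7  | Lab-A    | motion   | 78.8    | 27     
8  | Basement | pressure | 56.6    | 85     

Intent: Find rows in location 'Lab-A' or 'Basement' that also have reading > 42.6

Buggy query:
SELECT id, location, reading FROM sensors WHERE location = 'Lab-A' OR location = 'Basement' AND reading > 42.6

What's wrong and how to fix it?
Bug: Without parentheses, AND is evaluated before OR, so the reading filter only applies to the 'Basement' branch

Fix: Group the OR with parentheses (or use IN), then AND the threshold

Corrected query:
SELECT id, location, reading FROM sensors WHERE (location = 'Lab-A' OR location = 'Basement') AND reading > 42.6

Result:
id | location | reading
---+----------+--------
2  | Basement | 56.2   
5  | Lab-A    | 84.2   
7  | Lab-A    | 78.8   
8  | Basement | 56.6   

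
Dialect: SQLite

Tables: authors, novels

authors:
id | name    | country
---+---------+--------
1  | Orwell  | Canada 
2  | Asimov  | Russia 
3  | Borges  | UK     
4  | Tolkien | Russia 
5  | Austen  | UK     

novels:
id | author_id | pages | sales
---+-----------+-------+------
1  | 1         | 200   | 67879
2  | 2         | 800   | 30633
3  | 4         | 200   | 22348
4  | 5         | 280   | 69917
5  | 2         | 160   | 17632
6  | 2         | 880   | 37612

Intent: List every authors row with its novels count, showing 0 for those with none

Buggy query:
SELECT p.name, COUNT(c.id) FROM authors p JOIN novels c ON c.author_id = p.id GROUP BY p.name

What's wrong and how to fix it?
Bug: INNER JOIN drops authors rows that have no matching novels rows

Fix: Use LEFT JOIN so parents without children still appear (COUNT(c.id) gives 0)

Corrected query:
SELECT p.name, COUNT(c.id) FROM authors p LEFT JOIN novels c ON c.author_id = p.id GROUP BY p.name

Result:
name    | COUNT(c.id)
--------+------------
Asimov  | 3          
Austen  | 1          
Borges  | 0          
Orwell  | 1          
Tolkien | 1          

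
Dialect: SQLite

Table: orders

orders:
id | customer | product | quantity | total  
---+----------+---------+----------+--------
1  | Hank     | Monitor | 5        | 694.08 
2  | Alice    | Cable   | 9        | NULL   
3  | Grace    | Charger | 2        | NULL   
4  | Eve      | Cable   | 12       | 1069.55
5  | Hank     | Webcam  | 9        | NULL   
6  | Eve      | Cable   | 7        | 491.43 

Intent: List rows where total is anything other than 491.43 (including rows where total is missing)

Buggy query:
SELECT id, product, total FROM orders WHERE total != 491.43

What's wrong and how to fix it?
Bug: 'total != 491.43' is unknown when total is NULL, so NULL rows are silently excluded

Fix: Add an explicit OR total IS NULL to include the missing-value rows

Corrected query:
SELECT id, product, total FROM orders WHERE total != 491.43 OR total IS NULL

Result:
id | product | total  
---+---------+--------
1  | Monitor | 694.08 
2  | Cable   | NULL   
3  | Charger | NULL   
4  | Cable   | 1069.55
5  | Webcam  | NULL   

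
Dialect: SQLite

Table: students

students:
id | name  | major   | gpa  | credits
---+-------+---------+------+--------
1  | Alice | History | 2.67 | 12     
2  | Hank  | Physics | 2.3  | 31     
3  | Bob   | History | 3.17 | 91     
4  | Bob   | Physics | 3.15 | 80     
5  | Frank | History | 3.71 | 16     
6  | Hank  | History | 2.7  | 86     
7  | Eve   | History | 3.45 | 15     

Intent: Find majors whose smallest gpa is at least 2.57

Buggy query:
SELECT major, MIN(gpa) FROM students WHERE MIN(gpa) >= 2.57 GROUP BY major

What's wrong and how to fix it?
Bug: MIN() in WHERE is a misuse of aggregate

Fix: Replace WHERE with HAVING after the GROUP BY

Corrected query:
SELECT major, MIN(gpa) FROM students GROUP BY major HAVING MIN(gpa) >= 2.57

Result:
major   | MIN(gpa)
--------+---------
History | 2.67    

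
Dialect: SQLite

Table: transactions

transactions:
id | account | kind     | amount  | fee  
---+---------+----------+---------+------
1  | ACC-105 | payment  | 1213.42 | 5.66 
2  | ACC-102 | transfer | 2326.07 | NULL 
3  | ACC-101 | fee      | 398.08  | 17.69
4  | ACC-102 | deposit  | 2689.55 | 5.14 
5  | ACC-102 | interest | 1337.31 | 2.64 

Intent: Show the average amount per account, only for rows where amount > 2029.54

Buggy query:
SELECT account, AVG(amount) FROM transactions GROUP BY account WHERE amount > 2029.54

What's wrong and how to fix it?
Bug: WHERE cannot follow GROUP BY

Fix: Place WHERE between FROM and GROUP BY

Corrected query:
SELECT account, AVG(amount) FROM transactions WHERE amount > 2029.54 GROUP BY account

Result:
account | AVG(amount)
--------+------------
ACC-102 | 2507.81    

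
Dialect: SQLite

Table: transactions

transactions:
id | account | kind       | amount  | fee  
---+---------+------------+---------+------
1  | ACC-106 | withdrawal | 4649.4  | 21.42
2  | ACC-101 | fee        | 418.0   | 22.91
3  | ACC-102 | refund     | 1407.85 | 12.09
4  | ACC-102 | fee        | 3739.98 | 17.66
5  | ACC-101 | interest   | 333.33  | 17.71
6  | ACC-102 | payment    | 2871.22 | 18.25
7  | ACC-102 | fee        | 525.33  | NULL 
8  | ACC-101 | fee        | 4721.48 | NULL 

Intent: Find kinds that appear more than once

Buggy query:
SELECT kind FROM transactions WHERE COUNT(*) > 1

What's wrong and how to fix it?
Bug: WHERE can't reference COUNT(*); aggregates are computed after WHERE

Fix: GROUP BY kind, then filter groups with HAVING COUNT(*) > 1

Corrected query:
SELECT kind FROM transactions GROUP BY kind HAVING COUNT(*) > 1

Result:
kind
----
fee 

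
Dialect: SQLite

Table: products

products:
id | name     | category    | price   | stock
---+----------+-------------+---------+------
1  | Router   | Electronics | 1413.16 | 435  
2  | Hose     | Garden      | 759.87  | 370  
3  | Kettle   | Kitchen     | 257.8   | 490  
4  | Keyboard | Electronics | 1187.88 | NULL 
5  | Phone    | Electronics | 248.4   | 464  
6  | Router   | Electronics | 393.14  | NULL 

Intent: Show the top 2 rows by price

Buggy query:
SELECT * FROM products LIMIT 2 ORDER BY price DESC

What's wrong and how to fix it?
Bug: LIMIT must come after ORDER BY

Fix: Sort with ORDER BY, then apply LIMIT

Corrected query:
SELECT * FROM products ORDER BY price DESC LIMIT 2

Result:
id | name     | category    | price   | stock
---+----------+-------------+---------+------
1  | Router   | Electronics | 1413.16 | 435  
4  | Keyboard | Electronics | 1187.88 | NULL 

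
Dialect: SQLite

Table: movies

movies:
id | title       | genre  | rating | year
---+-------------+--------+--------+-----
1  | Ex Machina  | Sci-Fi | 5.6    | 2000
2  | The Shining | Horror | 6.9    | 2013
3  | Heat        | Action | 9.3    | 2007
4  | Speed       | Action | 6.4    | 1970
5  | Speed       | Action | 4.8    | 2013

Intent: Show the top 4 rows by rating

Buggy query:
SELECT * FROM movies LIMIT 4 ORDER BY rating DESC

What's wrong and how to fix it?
Bug: ORDER BY cannot follow LIMIT; LIMIT is the final clause

Fix: Sort with ORDER BY, then apply LIMIT

Corrected query:
SELECT * FROM movies ORDER BY rating DESC LIMIT 4

Result:
id | title       | genre  | rating | year
---+-------------+--------+--------+-----
3  | Heat        | Action | 9.3    | 2007
2  | The Shining | Horror | 6.9    | 2013
4  | Speed       | Action | 6.4    | 1970
1  | Ex Machina  | Sci-Fi | 5.6    | 2000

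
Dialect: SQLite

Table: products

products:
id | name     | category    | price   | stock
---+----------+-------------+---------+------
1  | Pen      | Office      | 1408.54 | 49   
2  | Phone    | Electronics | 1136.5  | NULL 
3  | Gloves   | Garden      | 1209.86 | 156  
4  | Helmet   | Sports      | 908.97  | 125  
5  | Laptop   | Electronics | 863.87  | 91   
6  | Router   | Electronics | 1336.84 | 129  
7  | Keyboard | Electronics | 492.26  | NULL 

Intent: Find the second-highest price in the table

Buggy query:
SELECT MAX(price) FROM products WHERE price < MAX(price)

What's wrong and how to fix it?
Bug: MAX(price) on the right of the comparison is an aggregate-in-WHERE error

Fix: Put the inner MAX in a scalar subquery

Corrected query:
SELECT MAX(price) FROM products WHERE price < (SELECT MAX(price) FROM products)

Result:
MAX(price)
----------
1336.84   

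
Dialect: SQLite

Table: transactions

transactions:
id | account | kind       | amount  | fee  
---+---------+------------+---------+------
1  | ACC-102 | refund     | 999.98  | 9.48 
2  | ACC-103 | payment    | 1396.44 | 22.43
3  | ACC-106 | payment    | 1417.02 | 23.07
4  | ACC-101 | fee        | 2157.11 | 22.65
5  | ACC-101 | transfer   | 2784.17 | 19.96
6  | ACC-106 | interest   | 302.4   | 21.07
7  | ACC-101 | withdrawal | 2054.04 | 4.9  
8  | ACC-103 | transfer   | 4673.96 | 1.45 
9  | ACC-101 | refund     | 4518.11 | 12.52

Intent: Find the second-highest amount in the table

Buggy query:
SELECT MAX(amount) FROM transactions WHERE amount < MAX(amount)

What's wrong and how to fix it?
Bug: The inner MAX is an aggregate inside WHERE, which is not allowed

Fix: Compute the overall MAX in a subquery, then take MAX of rows below it

Corrected query:
SELECT MAX(amount) FROM transactions WHERE amount < (SELECT MAX(amount) FROM transactions)

Result:
MAX(amount)
-----------
4518.11    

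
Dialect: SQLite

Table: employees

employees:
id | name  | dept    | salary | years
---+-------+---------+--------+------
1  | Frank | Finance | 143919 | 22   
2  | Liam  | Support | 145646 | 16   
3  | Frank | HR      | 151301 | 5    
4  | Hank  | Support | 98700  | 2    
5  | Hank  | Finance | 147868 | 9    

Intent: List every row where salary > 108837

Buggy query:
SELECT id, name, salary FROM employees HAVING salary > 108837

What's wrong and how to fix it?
Bug: HAVING filters the output of aggregation, but this query has no GROUP BY and no aggregate functions, so SQLite rejects it (HAVING clause on a non-aggregate query); the condition here is per row

Fix: Replace HAVING with WHERE since the condition applies to individual rows

Corrected query:
SELECT id, name, salary FROM employees WHERE salary > 108837

Result:
id | name  | salary
---+-------+-------
1  | Frank | 143919
2  | Liam  | 145646
3  | Frank | 151301
5  | Hank  | 147868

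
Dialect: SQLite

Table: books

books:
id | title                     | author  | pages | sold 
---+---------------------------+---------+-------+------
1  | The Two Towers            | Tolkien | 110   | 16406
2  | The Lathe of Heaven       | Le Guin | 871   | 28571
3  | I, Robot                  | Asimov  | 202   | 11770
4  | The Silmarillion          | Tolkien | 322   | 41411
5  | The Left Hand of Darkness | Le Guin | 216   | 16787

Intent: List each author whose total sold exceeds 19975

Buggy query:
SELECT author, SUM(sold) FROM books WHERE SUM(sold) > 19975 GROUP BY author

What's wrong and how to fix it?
Bug: SUM(sold) is an aggregate, but WHERE filters rows before aggregation

Fix: Move the aggregate condition to a HAVING clause

Corrected query:
SELECT author, SUM(sold) FROM books GROUP BY author HAVING SUM(sold) > 19975

Result:
author  | SUM(sold)
--------+----------
Le Guin | 45358    
Tolkien | 57817    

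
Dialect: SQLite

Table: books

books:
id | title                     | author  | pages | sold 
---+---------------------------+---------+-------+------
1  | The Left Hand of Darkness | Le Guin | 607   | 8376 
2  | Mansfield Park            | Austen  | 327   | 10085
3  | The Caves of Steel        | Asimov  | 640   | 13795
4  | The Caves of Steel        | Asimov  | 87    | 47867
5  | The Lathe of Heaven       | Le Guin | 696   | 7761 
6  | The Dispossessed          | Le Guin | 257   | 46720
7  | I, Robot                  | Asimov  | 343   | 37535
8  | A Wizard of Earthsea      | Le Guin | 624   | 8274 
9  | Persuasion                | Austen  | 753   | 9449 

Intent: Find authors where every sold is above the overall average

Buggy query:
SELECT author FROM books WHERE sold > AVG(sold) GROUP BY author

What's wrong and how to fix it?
Bug: WHERE evaluates per row before aggregation, so AVG() is unavailable

Fix: Use a subquery for AVG and a HAVING MIN(...) filter so the condition holds for every row in the group

Corrected query:
SELECT author FROM books GROUP BY author HAVING MIN(sold) > (SELECT AVG(sold) FROM books)

Result:
(no rows)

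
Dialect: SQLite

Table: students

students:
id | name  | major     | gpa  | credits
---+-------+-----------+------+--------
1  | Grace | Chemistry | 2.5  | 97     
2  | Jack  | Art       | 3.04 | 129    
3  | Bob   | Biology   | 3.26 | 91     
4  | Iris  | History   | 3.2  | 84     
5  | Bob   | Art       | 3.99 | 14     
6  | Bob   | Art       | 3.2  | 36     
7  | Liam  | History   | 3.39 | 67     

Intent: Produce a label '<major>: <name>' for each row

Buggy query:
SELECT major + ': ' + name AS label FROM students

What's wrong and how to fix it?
Bug: SQLite uses || for string concatenation; + coerces text to numbers (yielding 0)

Fix: Use the || operator for string concatenation

Corrected query:
SELECT major || ': ' || name AS label FROM students

Result:
label           
----------------
Chemistry: Grace
Art: Jack       
Biology: Bob    
History: Iris   
Art: Bob        
Art: Bob        
History: Liam   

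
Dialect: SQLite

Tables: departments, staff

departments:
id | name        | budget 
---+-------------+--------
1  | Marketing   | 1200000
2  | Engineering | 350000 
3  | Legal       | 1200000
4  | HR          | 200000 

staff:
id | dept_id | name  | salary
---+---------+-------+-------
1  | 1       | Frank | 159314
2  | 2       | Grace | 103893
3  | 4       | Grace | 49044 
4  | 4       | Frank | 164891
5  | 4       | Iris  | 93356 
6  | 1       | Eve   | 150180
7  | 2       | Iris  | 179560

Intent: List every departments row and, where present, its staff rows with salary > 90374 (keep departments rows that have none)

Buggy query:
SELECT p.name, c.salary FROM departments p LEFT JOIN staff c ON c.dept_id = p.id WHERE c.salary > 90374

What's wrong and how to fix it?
Bug: A WHERE condition on the right-hand table after LEFT JOIN drops unmatched parents

Fix: Put 'c.salary > 90374' in the JOIN's ON clause instead of WHERE

Corrected query:
SELECT p.name, c.salary FROM departments p LEFT JOIN staff c ON c.dept_id = p.id AND c.salary > 90374

Result:
name        | salary
------------+-------
Marketing   | 150180
Marketing   | 159314
Engineering | 103893
Engineering | 179560
Legal       | NULL  
HR          | 93356 
HR          | 164891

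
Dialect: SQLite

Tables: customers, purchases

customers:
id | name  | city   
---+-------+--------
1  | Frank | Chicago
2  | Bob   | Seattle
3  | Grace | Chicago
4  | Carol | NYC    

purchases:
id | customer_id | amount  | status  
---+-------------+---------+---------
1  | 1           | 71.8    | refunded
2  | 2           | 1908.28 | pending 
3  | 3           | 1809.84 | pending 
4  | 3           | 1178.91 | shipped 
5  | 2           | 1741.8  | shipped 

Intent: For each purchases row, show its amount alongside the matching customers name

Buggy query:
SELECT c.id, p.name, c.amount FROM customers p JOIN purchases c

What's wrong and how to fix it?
Bug: JOIN with no ON clause produces a cartesian product; every purchases row pairs with every customers row

Fix: Specify the join condition linking the foreign key to the parent id

Corrected query:
SELECT c.id, p.name, c.amount FROM customers p JOIN purchases c ON c.customer_id = p.id

Result:
id | name  | amount 
---+-------+--------
1  | Frank | 71.8   
2  | Bob   | 1908.28
3  | Grace | 1809.84
4  | Grace | 1178.91
5  | Bob   | 1741.8 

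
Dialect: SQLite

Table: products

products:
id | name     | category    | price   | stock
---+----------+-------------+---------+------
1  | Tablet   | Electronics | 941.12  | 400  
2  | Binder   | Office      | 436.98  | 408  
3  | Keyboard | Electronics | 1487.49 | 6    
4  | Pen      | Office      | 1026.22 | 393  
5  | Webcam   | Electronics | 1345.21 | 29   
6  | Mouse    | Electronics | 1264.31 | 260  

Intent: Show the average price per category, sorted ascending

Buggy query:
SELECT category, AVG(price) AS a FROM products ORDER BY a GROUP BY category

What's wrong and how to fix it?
Bug: GROUP BY must precede ORDER BY

Fix: Reorder: SELECT … FROM … GROUP BY … ORDER BY …

Corrected query:
SELECT category, AVG(price) AS a FROM products GROUP BY category ORDER BY a

Result:
category    | a        
------------+----------
Office      | 731.6    
Electronics | 1259.5325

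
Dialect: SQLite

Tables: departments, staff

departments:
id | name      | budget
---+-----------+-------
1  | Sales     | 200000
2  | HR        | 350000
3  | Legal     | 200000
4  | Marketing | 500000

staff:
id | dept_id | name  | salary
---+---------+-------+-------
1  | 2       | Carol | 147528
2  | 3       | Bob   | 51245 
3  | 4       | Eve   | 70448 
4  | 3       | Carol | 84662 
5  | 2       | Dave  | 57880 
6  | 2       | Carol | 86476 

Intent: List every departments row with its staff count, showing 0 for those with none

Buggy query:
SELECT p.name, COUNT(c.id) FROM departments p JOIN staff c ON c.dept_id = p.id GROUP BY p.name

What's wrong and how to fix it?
Bug: An inner join excludes parents with zero children

Fix: Switch to LEFT JOIN to retain unmatched parent rows

Corrected query:
SELECT p.name, COUNT(c.id) FROM departments p LEFT JOIN staff c ON c.dept_id = p.id GROUP BY p.name

Result:
name      | COUNT(c.id)
----------+------------
HR        | 3          
Legal     | 2          
Marketing | 1          
Sales     | 0          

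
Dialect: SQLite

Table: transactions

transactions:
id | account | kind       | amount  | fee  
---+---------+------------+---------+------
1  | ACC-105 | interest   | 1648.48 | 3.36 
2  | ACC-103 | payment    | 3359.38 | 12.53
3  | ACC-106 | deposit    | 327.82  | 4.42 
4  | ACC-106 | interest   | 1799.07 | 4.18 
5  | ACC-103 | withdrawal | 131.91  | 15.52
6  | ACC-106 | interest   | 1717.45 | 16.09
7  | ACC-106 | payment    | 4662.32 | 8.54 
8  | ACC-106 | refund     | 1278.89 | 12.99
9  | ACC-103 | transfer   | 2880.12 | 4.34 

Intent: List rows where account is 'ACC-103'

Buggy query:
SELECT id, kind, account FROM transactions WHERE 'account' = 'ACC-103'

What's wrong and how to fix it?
Bug: 'account' in single quotes is a string literal, not the column; the comparison is literal-vs-literal and never true

Fix: Reference the column as account without single quotes

Corrected query:
SELECT id, kind, account FROM transactions WHERE account = 'ACC-103'

Result:
id | kind       | account
---+------------+--------
2  | payment    | ACC-103
5  | withdrawal | ACC-103
9  | transfer   | ACC-103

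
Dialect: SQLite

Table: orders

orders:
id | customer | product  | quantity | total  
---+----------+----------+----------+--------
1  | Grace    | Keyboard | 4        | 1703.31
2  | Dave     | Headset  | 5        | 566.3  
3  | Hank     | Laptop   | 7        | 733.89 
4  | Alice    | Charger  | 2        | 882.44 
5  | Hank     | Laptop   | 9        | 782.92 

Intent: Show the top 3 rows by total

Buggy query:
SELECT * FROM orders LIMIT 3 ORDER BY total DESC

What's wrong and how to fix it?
Bug: ORDER BY cannot follow LIMIT; LIMIT is the final clause

Fix: Sort with ORDER BY, then apply LIMIT

Corrected query:
SELECT * FROM orders ORDER BY total DESC LIMIT 3

Result:
id | customer | product  | quantity | total  
---+----------+----------+----------+--------
1  | Grace    | Keyboard | 4        | 1703.31
4  | Alice    | Charger  | 2        | 882.44 
5  | Hank     | Laptop   | 9        | 782.92 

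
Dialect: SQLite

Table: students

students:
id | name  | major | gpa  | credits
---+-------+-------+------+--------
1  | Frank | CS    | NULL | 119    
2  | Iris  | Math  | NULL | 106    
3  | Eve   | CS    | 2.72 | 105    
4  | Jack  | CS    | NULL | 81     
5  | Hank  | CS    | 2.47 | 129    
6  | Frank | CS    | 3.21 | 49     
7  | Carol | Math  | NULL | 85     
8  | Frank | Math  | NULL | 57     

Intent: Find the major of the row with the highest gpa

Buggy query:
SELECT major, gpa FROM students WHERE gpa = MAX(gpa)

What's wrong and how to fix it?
Bug: WHERE is evaluated per row; an aggregate over the whole table isn't defined there

Fix: Use a subquery: WHERE gpa = (SELECT MAX(gpa) FROM students)

Corrected query:
SELECT major, gpa FROM students WHERE gpa = (SELECT MAX(gpa) FROM students)

Result:
major | gpa 
------+-----
CS    | 3.21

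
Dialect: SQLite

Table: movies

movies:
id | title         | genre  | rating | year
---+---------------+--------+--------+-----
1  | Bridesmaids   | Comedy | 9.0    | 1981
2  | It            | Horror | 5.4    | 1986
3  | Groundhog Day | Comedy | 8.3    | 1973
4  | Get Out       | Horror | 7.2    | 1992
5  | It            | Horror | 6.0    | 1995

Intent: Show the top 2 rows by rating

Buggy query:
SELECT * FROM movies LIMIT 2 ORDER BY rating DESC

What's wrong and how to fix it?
Bug: ORDER BY cannot follow LIMIT; LIMIT is the final clause

Fix: Sort with ORDER BY, then apply LIMIT

Corrected query:
SELECT * FROM movies ORDER BY rating DESC LIMIT 2

Result:
id | title         | genre  | rating | year
---+---------------+--------+--------+-----
1  | Bridesmaids   | Comedy | 9      | 1981
3  | Groundhog Day | Comedy | 8.3    | 1973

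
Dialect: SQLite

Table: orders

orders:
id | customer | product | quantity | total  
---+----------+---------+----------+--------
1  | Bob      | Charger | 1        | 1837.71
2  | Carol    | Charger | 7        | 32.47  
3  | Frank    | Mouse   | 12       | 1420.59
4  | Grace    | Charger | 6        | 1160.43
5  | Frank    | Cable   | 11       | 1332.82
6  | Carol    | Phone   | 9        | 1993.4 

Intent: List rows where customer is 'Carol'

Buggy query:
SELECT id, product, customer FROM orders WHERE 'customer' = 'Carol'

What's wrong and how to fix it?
Bug: Single quotes denote string literals in SQL; the column name is being compared as a constant string

Fix: Remove the quotes around the column name (or use double quotes for an identifier)

Corrected query:
SELECT id, product, customer FROM orders WHERE customer = 'Carol'

Result:
id | product | customer
---+---------+---------
2  | Charger | Carol   
6  | Phone   | Carol   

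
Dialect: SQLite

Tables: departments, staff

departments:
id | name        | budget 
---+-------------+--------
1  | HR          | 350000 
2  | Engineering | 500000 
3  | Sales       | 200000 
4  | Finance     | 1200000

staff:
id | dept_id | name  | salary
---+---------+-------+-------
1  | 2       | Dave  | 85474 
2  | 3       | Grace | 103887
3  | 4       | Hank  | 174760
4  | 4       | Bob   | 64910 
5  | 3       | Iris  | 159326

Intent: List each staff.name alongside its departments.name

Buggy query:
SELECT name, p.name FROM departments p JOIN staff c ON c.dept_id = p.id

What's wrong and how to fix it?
Bug: Both tables have a 'name' column; the unqualified reference is ambiguous

Fix: Qualify the column with its table alias (c.name)

Corrected query:
SELECT c.name, p.name FROM departments p JOIN staff c ON c.dept_id = p.id

Result:
name  | name       
------+------------
Dave  | Engineering
Grace | Sales      
Hank  | Finance    
Bob   | Finance    
Iris  | Sales      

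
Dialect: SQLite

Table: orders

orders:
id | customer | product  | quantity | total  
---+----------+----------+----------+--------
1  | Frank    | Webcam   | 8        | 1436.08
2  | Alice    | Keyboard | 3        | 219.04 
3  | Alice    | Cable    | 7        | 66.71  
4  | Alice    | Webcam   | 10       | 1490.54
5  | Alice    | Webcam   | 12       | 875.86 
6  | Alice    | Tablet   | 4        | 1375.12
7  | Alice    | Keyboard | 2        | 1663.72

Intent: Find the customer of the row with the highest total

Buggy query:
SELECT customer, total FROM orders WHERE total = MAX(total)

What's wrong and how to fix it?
Bug: WHERE is evaluated per row; an aggregate over the whole table isn't defined there

Fix: Wrap MAX in a scalar subquery so WHERE compares against a single value

Corrected query:
SELECT customer, total FROM orders WHERE total = (SELECT MAX(total) FROM orders)

Result:
customer | total  
---------+--------
Alice    | 1663.72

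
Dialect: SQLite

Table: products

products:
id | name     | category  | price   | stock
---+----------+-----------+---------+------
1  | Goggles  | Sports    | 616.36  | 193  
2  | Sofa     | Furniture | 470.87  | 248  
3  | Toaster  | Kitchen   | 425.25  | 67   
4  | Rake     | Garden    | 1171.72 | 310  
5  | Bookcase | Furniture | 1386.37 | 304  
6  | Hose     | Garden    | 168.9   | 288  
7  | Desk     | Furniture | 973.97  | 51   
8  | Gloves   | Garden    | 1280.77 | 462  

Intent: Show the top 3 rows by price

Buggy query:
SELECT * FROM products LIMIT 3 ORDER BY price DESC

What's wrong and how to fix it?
Bug: LIMIT must come after ORDER BY

Fix: Sort with ORDER BY, then apply LIMIT

Corrected query:
SELECT * FROM products ORDER BY price DESC LIMIT 3

Result:
id | name     | category  | price   | stock
---+----------+-----------+---------+------
5  | Bookcase | Furniture | 1386.37 | 304  
8  | Gloves   | Garden    | 1280.77 | 462  
4  | Rake     | Garden    | 1171.72 | 310  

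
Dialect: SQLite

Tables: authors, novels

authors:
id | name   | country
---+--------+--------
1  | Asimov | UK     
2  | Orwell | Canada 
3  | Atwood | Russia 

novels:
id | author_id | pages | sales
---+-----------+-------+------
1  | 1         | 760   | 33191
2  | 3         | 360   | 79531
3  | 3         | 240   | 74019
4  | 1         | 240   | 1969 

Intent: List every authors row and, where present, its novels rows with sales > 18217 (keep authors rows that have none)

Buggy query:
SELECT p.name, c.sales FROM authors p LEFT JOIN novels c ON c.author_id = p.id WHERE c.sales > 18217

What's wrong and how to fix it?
Bug: Filtering c.sales in WHERE discards the NULL rows produced by LEFT JOIN, turning it into an inner join

Fix: Move the right-table condition into the ON clause so unmatched parents are kept

Corrected query:
SELECT p.name, c.sales FROM authors p LEFT JOIN novels c ON c.author_id = p.id AND c.sales > 18217

Result:
name   | sales
-------+------
Asimov | 33191
Orwell | NULL 
Atwood | 74019
Atwood | 79531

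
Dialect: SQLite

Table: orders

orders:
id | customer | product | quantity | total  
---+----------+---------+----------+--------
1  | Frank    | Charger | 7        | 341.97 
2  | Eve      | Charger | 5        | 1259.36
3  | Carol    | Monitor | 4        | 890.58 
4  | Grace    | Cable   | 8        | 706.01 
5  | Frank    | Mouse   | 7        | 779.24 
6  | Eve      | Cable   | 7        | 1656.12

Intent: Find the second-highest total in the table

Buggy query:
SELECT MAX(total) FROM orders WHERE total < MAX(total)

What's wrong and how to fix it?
Bug: MAX(total) on the right of the comparison is an aggregate-in-WHERE error

Fix: Compute the overall MAX in a subquery, then take MAX of rows below it

Corrected query:
SELECT MAX(total) FROM orders WHERE total < (SELECT MAX(total) FROM orders)

Result:
MAX(total)
----------
1259.36   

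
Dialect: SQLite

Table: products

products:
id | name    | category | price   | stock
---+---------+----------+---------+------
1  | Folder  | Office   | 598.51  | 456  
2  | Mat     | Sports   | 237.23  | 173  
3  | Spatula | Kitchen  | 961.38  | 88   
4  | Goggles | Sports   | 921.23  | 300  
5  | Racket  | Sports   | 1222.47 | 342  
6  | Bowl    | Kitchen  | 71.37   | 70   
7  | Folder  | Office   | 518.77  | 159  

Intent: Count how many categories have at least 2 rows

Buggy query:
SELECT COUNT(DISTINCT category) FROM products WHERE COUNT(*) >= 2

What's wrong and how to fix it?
Bug: WHERE filters individual rows, not groups, so a group-level COUNT is invalid there

Fix: Group first with HAVING COUNT(*) >= 2, then COUNT the resulting groups

Corrected query:
SELECT COUNT(*) FROM (SELECT category FROM products GROUP BY category HAVING COUNT(*) >= 2)

Result:
COUNT(*)
--------
3       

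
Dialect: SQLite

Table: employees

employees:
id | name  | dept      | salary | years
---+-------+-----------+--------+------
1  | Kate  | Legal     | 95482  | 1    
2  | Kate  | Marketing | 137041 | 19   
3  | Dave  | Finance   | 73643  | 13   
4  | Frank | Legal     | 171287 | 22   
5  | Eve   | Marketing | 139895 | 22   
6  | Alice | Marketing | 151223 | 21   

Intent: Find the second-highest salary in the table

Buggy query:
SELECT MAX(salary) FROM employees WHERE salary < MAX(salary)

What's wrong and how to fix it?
Bug: The inner MAX is an aggregate inside WHERE, which is not allowed

Fix: Compute the overall MAX in a subquery, then take MAX of rows below it

Corrected query:
SELECT MAX(salary) FROM employees WHERE salary < (SELECT MAX(salary) FROM employees)

Result:
MAX(salary)
-----------
151223     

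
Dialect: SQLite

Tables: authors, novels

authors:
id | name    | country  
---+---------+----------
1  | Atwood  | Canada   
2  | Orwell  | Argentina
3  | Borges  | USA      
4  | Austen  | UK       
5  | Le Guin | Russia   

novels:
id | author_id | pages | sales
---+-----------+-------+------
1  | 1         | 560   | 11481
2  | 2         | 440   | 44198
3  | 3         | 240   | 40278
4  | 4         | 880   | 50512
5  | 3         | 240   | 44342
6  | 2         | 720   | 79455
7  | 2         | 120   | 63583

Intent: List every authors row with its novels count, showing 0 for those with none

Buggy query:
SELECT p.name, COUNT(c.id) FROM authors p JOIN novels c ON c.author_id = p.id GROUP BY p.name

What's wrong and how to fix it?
Bug: An inner join excludes parents with zero children

Fix: Switch to LEFT JOIN to retain unmatched parent rows

Corrected query:
SELECT p.name, COUNT(c.id) FROM authors p LEFT JOIN novels c ON c.author_id = p.id GROUP BY p.name

Result:
name    | COUNT(c.id)
--------+------------
Atwood  | 1          
Austen  | 1          
Borges  | 2          
Le Guin | 0          
Orwell  | 3          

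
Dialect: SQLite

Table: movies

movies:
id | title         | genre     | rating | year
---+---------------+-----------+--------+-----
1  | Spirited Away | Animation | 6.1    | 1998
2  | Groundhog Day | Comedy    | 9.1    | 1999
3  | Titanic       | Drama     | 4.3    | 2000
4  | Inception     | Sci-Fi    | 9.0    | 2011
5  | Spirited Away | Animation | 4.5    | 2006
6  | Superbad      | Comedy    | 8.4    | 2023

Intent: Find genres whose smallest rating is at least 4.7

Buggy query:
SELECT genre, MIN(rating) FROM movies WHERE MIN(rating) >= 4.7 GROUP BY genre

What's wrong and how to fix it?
Bug: MIN() in WHERE is a misuse of aggregate

Fix: Replace WHERE with HAVING after the GROUP BY

Corrected query:
SELECT genre, MIN(rating) FROM movies GROUP BY genre HAVING MIN(rating) >= 4.7

Result:
genre  | MIN(rating)
-------+------------
Comedy | 8.4        
Sci-Fi | 9          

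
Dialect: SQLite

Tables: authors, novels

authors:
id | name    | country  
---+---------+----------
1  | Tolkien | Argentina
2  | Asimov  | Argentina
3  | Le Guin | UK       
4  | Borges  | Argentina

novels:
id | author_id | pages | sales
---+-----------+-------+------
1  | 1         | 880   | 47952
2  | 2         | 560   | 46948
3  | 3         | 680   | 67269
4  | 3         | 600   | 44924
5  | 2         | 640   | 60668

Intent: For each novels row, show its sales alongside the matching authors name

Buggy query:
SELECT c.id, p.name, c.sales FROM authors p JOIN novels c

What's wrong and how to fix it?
Bug: Missing join condition: each novels row is matched to all authors rows instead of just its own

Fix: Add ON c.author_id = p.id to the JOIN

Corrected query:
SELECT c.id, p.name, c.sales FROM authors p JOIN novels c ON c.author_id = p.id

Result:
id | name    | sales
---+---------+------
1  | Tolkien | 47952
2  | Asimov  | 46948
3  | Le Guin | 67269
4  | Le Guin | 44924
5  | Asimov  | 60668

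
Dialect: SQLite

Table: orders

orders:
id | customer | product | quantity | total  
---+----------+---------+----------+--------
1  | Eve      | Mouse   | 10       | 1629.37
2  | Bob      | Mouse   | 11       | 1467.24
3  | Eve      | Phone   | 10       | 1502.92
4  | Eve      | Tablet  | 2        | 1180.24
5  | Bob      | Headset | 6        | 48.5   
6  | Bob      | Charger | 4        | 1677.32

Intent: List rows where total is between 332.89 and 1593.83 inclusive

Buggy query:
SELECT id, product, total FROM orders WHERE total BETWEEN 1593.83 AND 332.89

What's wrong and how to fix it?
Bug: The bounds are reversed; BETWEEN a AND b requires a <= b to match anything

Fix: Write BETWEEN 332.89 AND 1593.83

Corrected query:
SELECT id, product, total FROM orders WHERE total BETWEEN 332.89 AND 1593.83

Result:
id | product | total  
---+---------+--------
2  | Mouse   | 1467.24
3  | Phone   | 1502.92
4  | Tablet  | 1180.24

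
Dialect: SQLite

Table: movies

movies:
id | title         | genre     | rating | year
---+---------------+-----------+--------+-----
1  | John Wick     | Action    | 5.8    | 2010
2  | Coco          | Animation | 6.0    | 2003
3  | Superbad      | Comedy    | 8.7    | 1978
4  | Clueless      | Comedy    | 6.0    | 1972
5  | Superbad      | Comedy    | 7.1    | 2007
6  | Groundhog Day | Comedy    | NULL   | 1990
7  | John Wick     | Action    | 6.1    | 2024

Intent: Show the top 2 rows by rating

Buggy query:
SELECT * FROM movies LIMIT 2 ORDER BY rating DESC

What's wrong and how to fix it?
Bug: ORDER BY cannot follow LIMIT; LIMIT is the final clause

Fix: Swap the clauses: ORDER BY first, then LIMIT

Corrected query:
SELECT * FROM movies ORDER BY rating DESC LIMIT 2

Result:
id | title    | genre  | rating | year
---+----------+--------+--------+-----
3  | Superbad | Comedy | 8.7    | 1978
5  | Superbad | Comedy | 7.1    | 2007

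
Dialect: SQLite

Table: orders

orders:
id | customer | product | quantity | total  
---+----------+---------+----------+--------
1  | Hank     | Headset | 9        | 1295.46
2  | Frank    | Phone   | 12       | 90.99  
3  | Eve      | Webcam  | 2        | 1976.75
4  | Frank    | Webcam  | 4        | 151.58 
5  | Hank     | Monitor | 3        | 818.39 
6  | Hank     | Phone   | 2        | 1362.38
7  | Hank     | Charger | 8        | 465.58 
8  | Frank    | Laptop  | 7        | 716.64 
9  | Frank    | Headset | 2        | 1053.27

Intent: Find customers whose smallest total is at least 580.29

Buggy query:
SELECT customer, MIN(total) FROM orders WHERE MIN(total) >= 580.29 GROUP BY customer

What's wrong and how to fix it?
Bug: Aggregates like MIN are computed per group after WHERE runs

Fix: Replace WHERE with HAVING after the GROUP BY

Corrected query:
SELECT customer, MIN(total) FROM orders GROUP BY customer HAVING MIN(total) >= 580.29

Result:
customer | MIN(total)
---------+-----------
Eve      | 1976.75   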